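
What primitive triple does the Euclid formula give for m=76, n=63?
(1807, 9576, 9745)

Euclid's formula: a = m² - n², b = 2mn, c = m² + n²
m = 76, n = 63
a = 76² - 63² = 5776 - 3969 = 1807
b = 2 × 76 × 63 = 9576
c = 76² + 63² = 5776 + 3969 = 9745
Verification: 1807² + 9576² = 3265249 + 91699776 = 94965025 = 9745² ✓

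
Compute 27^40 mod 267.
93

Repeated squaring. Binary of 40 = 101000.
27^1 ≡ 27 (mod 267); 27^2 ≡ 195 (mod 267); 27^4 ≡ 111 (mod 267); 27^8 ≡ 39 (mod 267); 27^16 ≡ 186 (mod 267); 27^32 ≡ 153 (mod 267)
27^40 = 27^8 × 27^32 ≡ 93 (mod 267)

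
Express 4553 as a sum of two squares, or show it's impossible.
8² + 67² (a=8, b=67)

Factorization: 4553 = 29 × 157
By Fermat: n is sum of two squares iff every prime p ≡ 3 (mod 4) appears to even power.
All primes ≡ 3 (mod 4) appear to even power.
Search a = 0, 1, 2, … for 4553 - a² a perfect square: first hit at a = 8: 4553 - 64 = 4489 = 67².
4553 = 8² + 67² = 64 + 4489 ✓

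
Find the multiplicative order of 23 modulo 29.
7

29 is prime, so ord(23) divides φ(29) = 28.
Divisors of 28: 1, 2, 4, 7, 14, 28.
Repeated squaring: 23^1 ≡ 23, 23^2 ≡ 7, 23^4 ≡ 20, 23^8 ≡ 23, 23^16 ≡ 7 (mod 29).
Test 23^d mod 29 for each divisor d in increasing order:
23^1 ≡ 23
23^2 ≡ 7
23^4 ≡ 20
23^7 = 23^4·23^2·23^1 ≡ 1  ← first divisor giving 1
The order is 7.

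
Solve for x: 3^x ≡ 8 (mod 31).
12

Baby-step giant-step with step n = ⌈√31⌉ = 6.
Baby steps 3^j mod 31 (j:value) for j=0..5: 0:1, 1:3, 2:9, 3:27, 4:19, 5:26.
Giant-step multiplier: 3^(-6) ≡ 3^(30-6) = 3^24 ≡ 2 (mod 31).
Giant steps γ_i = 8·2^i mod 31: γ_0=8, γ_1=16, γ_2=1 (in table at j=0).
x = i·n + j = 2·6 + 0 = 12.
Check: 3^12 ≡ 8 (mod 31).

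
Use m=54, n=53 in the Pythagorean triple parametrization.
(107, 5724, 5725)

Euclid's formula: a = m² - n², b = 2mn, c = m² + n²
m = 54, n = 53
a = 54² - 53² = 2916 - 2809 = 107
b = 2 × 54 × 53 = 5724
c = 54² + 53² = 2916 + 2809 = 5725
Verification: 107² + 5724² = 11449 + 32764176 = 32775625 = 5725² ✓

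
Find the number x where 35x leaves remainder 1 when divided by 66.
17

gcd(35, 66) = 1, so the inverse exists.
Extended Euclidean algorithm on (66, 35):
66 = 1 × 35 + 31  ⟹  31 = (1)·66 + (-1)·35
35 = 1 × 31 + 4  ⟹  4 = (-1)·66 + (2)·35
31 = 7 × 4 + 3  ⟹  3 = (8)·66 + (-15)·35
4 = 1 × 3 + 1  ⟹  1 = (-9)·66 + (17)·35
So (17)·35 ≡ 1 (mod 66), i.e. 35^(-1) ≡ 17 (mod 66).
Check: 35 × 17 = 595 ≡ 1 (mod 66)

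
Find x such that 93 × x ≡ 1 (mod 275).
207

gcd(93, 275) = 1, so the inverse exists.
Extended Euclidean algorithm on (275, 93):
275 = 2 × 93 + 89  ⟹  89 = (1)·275 + (-2)·93
93 = 1 × 89 + 4  ⟹  4 = (-1)·275 + (3)·93
89 = 22 × 4 + 1  ⟹  1 = (23)·275 + (-68)·93
So (-68)·93 ≡ 1 (mod 275), i.e. 93^(-1) ≡ -68 ≡ 207 (mod 275).
Check: 93 × 207 = 19251 ≡ 1 (mod 275)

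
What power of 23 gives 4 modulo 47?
44

Baby-step giant-step with step n = ⌈√47⌉ = 7.
Baby steps 23^j mod 47 (j:value) for j=0..6: 0:1, 1:23, 2:12, 3:41, 4:3, 5:22, 6:36.
Giant-step multiplier: 23^(-7) ≡ 23^(46-7) = 23^39 ≡ 13 (mod 47).
Giant steps γ_i = 4·13^i mod 47: γ_0=4, γ_1=5, γ_2=18, γ_3=46, γ_4=34, γ_5=19, γ_6=12 (in table at j=2).
x = i·n + j = 6·7 + 2 = 44.
Check: 23^44 ≡ 4 (mod 47).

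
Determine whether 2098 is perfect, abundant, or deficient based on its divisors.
deficient

Proper divisors of 2098: sum = 1 + 2 + 1049 = 1052
Since 1052 < 2098, 2098 is deficient.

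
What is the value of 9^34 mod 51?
30

Repeated squaring. Binary of 34 = 100010.
9^1 ≡ 9 (mod 51); 9^2 ≡ 30 (mod 51); 9^4 ≡ 33 (mod 51); 9^8 ≡ 18 (mod 51); 9^16 ≡ 18 (mod 51); 9^32 ≡ 18 (mod 51)
9^34 = 9^2 × 9^32 ≡ 30 (mod 51)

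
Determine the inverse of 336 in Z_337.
336

gcd(336, 337) = 1, so the inverse exists.
Extended Euclidean algorithm on (337, 336):
337 = 1 × 336 + 1  ⟹  1 = (1)·337 + (-1)·336
So (-1)·336 ≡ 1 (mod 337), i.e. 336^(-1) ≡ -1 ≡ 336 (mod 337).
Check: 336 × 336 = 112896 ≡ 1 (mod 337)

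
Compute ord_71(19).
35

71 is prime, so ord(19) divides φ(71) = 70.
Divisors of 70: 1, 2, 5, 7, 10, 14, 35, 70.
Repeated squaring: 19^1 ≡ 19, 19^2 ≡ 6, 19^4 ≡ 36, 19^8 ≡ 18, 19^16 ≡ 40, 19^32 ≡ 38, 19^64 ≡ 24 (mod 71).
Test 19^d mod 71 for each divisor d in increasing order:
19^1 ≡ 19
19^2 ≡ 6
19^5 = 19^4·19^1 ≡ 45
19^7 = 19^4·19^2·19^1 ≡ 57
19^10 = 19^8·19^2 ≡ 37
19^14 = 19^8·19^4·19^2 ≡ 54
19^35 = 19^32·19^2·19^1 ≡ 1  ← first divisor giving 1
The order is 35.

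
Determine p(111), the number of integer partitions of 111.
679903203

p(n) counts ways to write n as a sum of positive integers (order ignored).
Euler's pentagonal recurrence: p(k) = p(k-1) + p(k-2) - p(k-5) - p(k-7) + p(k-12) + p(k-15) - ... (offsets j(3j∓1)/2, signs ++--, p(0)=1, p(<0)=0).
DP table for k = 0..110: p(0)=1, p(1)=1, p(2)=2, p(3)=3, p(4)=5, p(5)=7, p(6)=11, p(7)=15, p(8)=22, p(9)=30, p(10)=42, p(11)=56, p(12)=77, p(13)=101, p(14)=135, p(15)=176, p(16)=231, p(17)=297, p(18)=385, p(19)=490, p(20)=627, p(21)=792, p(22)=1002, p(23)=1255, p(24)=1575, p(25)=1958, p(26)=2436, p(27)=3010, p(28)=3718, p(29)=4565, p(30)=5604, p(31)=6842, p(32)=8349, p(33)=10143, p(34)=12310, p(35)=14883, p(36)=17977, p(37)=21637, p(38)=26015, p(39)=31185, p(40)=37338, p(41)=44583, p(42)=53174, p(43)=63261, p(44)=75175, p(45)=89134, p(46)=105558, p(47)=124754, p(48)=147273, p(49)=173525, p(50)=204226, p(51)=239943, p(52)=281589, p(53)=329931, p(54)=386155, p(55)=451276, p(56)=526823, p(57)=614154, p(58)=715220, p(59)=831820, p(60)=966467, p(61)=1121505, p(62)=1300156, p(63)=1505499, p(64)=1741630, p(65)=2012558, p(66)=2323520, p(67)=2679689, p(68)=3087735, p(69)=3554345, p(70)=4087968, p(71)=4697205, p(72)=5392783, p(73)=6185689, p(74)=7089500, p(75)=8118264, p(76)=9289091, p(77)=10619863, p(78)=12132164, p(79)=13848650, p(80)=15796476, p(81)=18004327, p(82)=20506255, p(83)=23338469, p(84)=26543660, p(85)=30167357, p(86)=34262962, p(87)=38887673, p(88)=44108109, p(89)=49995925, p(90)=56634173, p(91)=64112359, p(92)=72533807, p(93)=82010177, p(94)=92669720, p(95)=104651419, p(96)=118114304, p(97)=133230930, p(98)=150198136, p(99)=169229875, p(100)=190569292, p(101)=214481126, p(102)=241265379, p(103)=271248950, p(104)=304801365, p(105)=342325709, p(106)=384276336, p(107)=431149389, p(108)=483502844, p(109)=541946240, p(110)=607163746.
Final step: p(111) = p(110) + p(109) - p(106) - p(104) + p(99) + p(96) - p(89) - p(85) + p(76) + p(71) - p(60) - p(54) + p(41) + p(34) - p(19) - p(11)
= 607163746 + 541946240 - 384276336 - 304801365 + 169229875 + 118114304 - 49995925 - 30167357 + 9289091 + 4697205 - 966467 - 386155 + 44583 + 12310 - 490 - 56
= 679903203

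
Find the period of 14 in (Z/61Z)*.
6

61 is prime, so ord(14) divides φ(61) = 60.
Divisors of 60: 1, 2, 3, 4, 5, 6, 10, 12, 15, 20, 30, 60.
Repeated squaring: 14^1 ≡ 14, 14^2 ≡ 13, 14^4 ≡ 47, 14^8 ≡ 13, 14^16 ≡ 47, 14^32 ≡ 13 (mod 61).
Test 14^d mod 61 for each divisor d in increasing order:
14^1 ≡ 14
14^2 ≡ 13
14^3 = 14^2·14^1 ≡ 60
14^4 ≡ 47
14^5 = 14^4·14^1 ≡ 48
14^6 = 14^4·14^2 ≡ 1  ← first divisor giving 1
The order is 6.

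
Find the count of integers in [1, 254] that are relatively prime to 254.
126

254 = 2 × 127
φ(n) = n × ∏(1 - 1/p) for each prime p dividing n
φ(254) = 254 × (1 - 1/2) × (1 - 1/127) = 126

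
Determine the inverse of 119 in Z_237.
2

gcd(119, 237) = 1, so the inverse exists.
Extended Euclidean algorithm on (237, 119):
237 = 1 × 119 + 118  ⟹  118 = (1)·237 + (-1)·119
119 = 1 × 118 + 1  ⟹  1 = (-1)·237 + (2)·119
So (2)·119 ≡ 1 (mod 237), i.e. 119^(-1) ≡ 2 (mod 237).
Check: 119 × 2 = 238 ≡ 1 (mod 237)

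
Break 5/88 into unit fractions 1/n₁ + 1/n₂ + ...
1/18 + 1/792

Greedy algorithm:
5/88: ceiling(88/5) = 18, use 1/18
1/792: ceiling(792/1) = 792, use 1/792
Result: 5/88 = 1/18 + 1/792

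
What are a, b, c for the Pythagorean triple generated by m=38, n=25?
(819, 1900, 2069)

Euclid's formula: a = m² - n², b = 2mn, c = m² + n²
m = 38, n = 25
a = 38² - 25² = 1444 - 625 = 819
b = 2 × 38 × 25 = 1900
c = 38² + 25² = 1444 + 625 = 2069
Verification: 819² + 1900² = 670761 + 3610000 = 4280761 = 2069² ✓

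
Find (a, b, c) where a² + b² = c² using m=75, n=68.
(1001, 10200, 10249)

Euclid's formula: a = m² - n², b = 2mn, c = m² + n²
m = 75, n = 68
a = 75² - 68² = 5625 - 4624 = 1001
b = 2 × 75 × 68 = 10200
c = 75² + 68² = 5625 + 4624 = 10249
Verification: 1001² + 10200² = 1002001 + 104040000 = 105042001 = 10249² ✓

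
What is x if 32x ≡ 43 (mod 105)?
x ≡ 44 (mod 105)

gcd(32, 105) = 1, which divides 43, so solutions exist.
Find 32^(-1) mod 105 by the extended Euclidean algorithm:
105 = 3 × 32 + 9  ⟹  9 = (1)·105 + (-3)·32
32 = 3 × 9 + 5  ⟹  5 = (-3)·105 + (10)·32
9 = 1 × 5 + 4  ⟹  4 = (4)·105 + (-13)·32
5 = 1 × 4 + 1  ⟹  1 = (-7)·105 + (23)·32
So (23)·32 ≡ 1 (mod 105), i.e. 32^(-1) ≡ 23 (mod 105).
x ≡ 23 × 43 = 989 ≡ 44 (mod 105).
Check: 32 × 44 = 1408 ≡ 43 (mod 105).
Unique solution: x ≡ 44 (mod 105)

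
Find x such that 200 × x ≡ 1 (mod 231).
149

gcd(200, 231) = 1, so the inverse exists.
Extended Euclidean algorithm on (231, 200):
231 = 1 × 200 + 31  ⟹  31 = (1)·231 + (-1)·200
200 = 6 × 31 + 14  ⟹  14 = (-6)·231 + (7)·200
31 = 2 × 14 + 3  ⟹  3 = (13)·231 + (-15)·200
14 = 4 × 3 + 2  ⟹  2 = (-58)·231 + (67)·200
3 = 1 × 2 + 1  ⟹  1 = (71)·231 + (-82)·200
So (-82)·200 ≡ 1 (mod 231), i.e. 200^(-1) ≡ -82 ≡ 149 (mod 231).
Check: 200 × 149 = 29800 ≡ 1 (mod 231)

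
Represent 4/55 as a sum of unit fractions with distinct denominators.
1/14 + 1/770

Greedy algorithm:
4/55: ceiling(55/4) = 14, use 1/14
1/770: ceiling(770/1) = 770, use 1/770
Result: 4/55 = 1/14 + 1/770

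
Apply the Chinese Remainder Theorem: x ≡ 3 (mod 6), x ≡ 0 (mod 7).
21

Using Chinese Remainder Theorem:
M = 6 × 7 = 42
M1 = 7, M2 = 6
y1 = 7^(-1) mod 6 = 1
y2 = 6^(-1) mod 7 = 6
x = (3×7×1 + 0×6×6) mod 42 = 21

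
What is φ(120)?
32

120 = 2^3 × 3 × 5
φ(n) = n × ∏(1 - 1/p) for each prime p dividing n
φ(120) = 120 × (1 - 1/2) × (1 - 1/3) × (1 - 1/5) = 32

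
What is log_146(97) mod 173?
79

Baby-step giant-step with step n = ⌈√173⌉ = 14.
Baby steps 146^j mod 173 (j:value) for j=0..13: 0:1, 1:146, 2:37, 3:39, 4:158, 5:59, 6:137, 7:107, 8:52, 9:153, 10:21, 11:125, 12:85, 13:127.
Giant-step multiplier: 146^(-14) ≡ 146^(172-14) = 146^158 ≡ 67 (mod 173).
Giant steps γ_i = 97·67^i mod 173: γ_0=97, γ_1=98, γ_2=165, γ_3=156, γ_4=72, γ_5=153 (in table at j=9).
x = i·n + j = 5·14 + 9 = 79.
Check: 146^79 ≡ 97 (mod 173).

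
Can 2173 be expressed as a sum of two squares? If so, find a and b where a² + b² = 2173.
18² + 43² (a=18, b=43)

Factorization: 2173 = 41 × 53
By Fermat: n is sum of two squares iff every prime p ≡ 3 (mod 4) appears to even power.
All primes ≡ 3 (mod 4) appear to even power.
Search a = 0, 1, 2, … for 2173 - a² a perfect square: first hit at a = 18: 2173 - 324 = 1849 = 43².
2173 = 18² + 43² = 324 + 1849 ✓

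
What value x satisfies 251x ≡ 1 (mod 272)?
259

gcd(251, 272) = 1, so the inverse exists.
Extended Euclidean algorithm on (272, 251):
272 = 1 × 251 + 21  ⟹  21 = (1)·272 + (-1)·251
251 = 11 × 21 + 20  ⟹  20 = (-11)·272 + (12)·251
21 = 1 × 20 + 1  ⟹  1 = (12)·272 + (-13)·251
So (-13)·251 ≡ 1 (mod 272), i.e. 251^(-1) ≡ -13 ≡ 259 (mod 272).
Check: 251 × 259 = 65009 ≡ 1 (mod 272)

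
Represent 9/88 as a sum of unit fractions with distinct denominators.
1/10 + 1/440

Greedy algorithm:
9/88: ceiling(88/9) = 10, use 1/10
1/440: ceiling(440/1) = 440, use 1/440
Result: 9/88 = 1/10 + 1/440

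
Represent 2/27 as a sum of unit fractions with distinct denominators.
1/14 + 1/378

Greedy algorithm:
2/27: ceiling(27/2) = 14, use 1/14
1/378: ceiling(378/1) = 378, use 1/378
Result: 2/27 = 1/14 + 1/378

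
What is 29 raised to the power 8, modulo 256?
161

Repeated squaring. Binary of 8 = 1000.
29^1 ≡ 29 (mod 256); 29^2 ≡ 73 (mod 256); 29^4 ≡ 209 (mod 256); 29^8 ≡ 161 (mod 256)
29^8 = 29^8 ≡ 161 (mod 256)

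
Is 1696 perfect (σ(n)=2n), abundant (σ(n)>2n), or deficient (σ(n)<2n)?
abundant

Proper divisors of 1696: sum = 1 + 2 + 4 + 8 + 16 + 32 + 53 + 106 + 212 + 424 + 848 = 1706
Since 1706 > 1696, 1696 is abundant.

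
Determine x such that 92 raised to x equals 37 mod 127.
56

Baby-step giant-step with step n = ⌈√127⌉ = 12.
Baby steps 92^j mod 127 (j:value) for j=0..11: 0:1, 1:92, 2:82, 3:51, 4:120, 5:118, 6:61, 7:24, 8:49, 9:63, 10:81, 11:86.
Giant-step multiplier: 92^(-12) ≡ 92^(126-12) = 92^114 ≡ 117 (mod 127).
Giant steps γ_i = 37·117^i mod 127: γ_0=37, γ_1=11, γ_2=17, γ_3=84, γ_4=49 (in table at j=8).
x = i·n + j = 4·12 + 8 = 56.
Check: 92^56 ≡ 37 (mod 127).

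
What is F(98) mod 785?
574

Matrix identity: Q^n = [[F_(n+1), F_n], [F_n, F_(n-1)]] with Q = [[1,1],[1,0]].
n = 98 = 1100010₂. Square-and-multiply, entries mod 785:
Q^1 = [[1,1],[1,0]]
Q^3 = (Q^1)²·Q = [[3,2],[2,1]]
Q^6 = (Q^3)² = [[13,8],[8,5]]
Q^12 = (Q^6)² = [[233,144],[144,89]]
Q^24 = (Q^12)² = [[450,53],[53,397]]
Q^49 = (Q^24)²·Q = [[570,424],[424,146]]
Q^98 = (Q^49)² = [[706,574],[574,132]]
F_98 mod 785 = Q^98[0][1] = 574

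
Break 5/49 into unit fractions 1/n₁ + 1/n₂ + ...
1/10 + 1/490

Greedy algorithm:
5/49: ceiling(49/5) = 10, use 1/10
1/490: ceiling(490/1) = 490, use 1/490
Result: 5/49 = 1/10 + 1/490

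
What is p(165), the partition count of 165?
172389800255

p(n) counts ways to write n as a sum of positive integers (order ignored).
Euler's pentagonal recurrence: p(k) = p(k-1) + p(k-2) - p(k-5) - p(k-7) + p(k-12) + p(k-15) - ... (offsets j(3j∓1)/2, signs ++--, p(0)=1, p(<0)=0).
DP table for k = 0..164: p(0)=1, p(1)=1, p(2)=2, p(3)=3, p(4)=5, p(5)=7, p(6)=11, p(7)=15, p(8)=22, p(9)=30, p(10)=42, p(11)=56, p(12)=77, p(13)=101, p(14)=135, p(15)=176, p(16)=231, p(17)=297, p(18)=385, p(19)=490, p(20)=627, p(21)=792, p(22)=1002, p(23)=1255, p(24)=1575, p(25)=1958, p(26)=2436, p(27)=3010, p(28)=3718, p(29)=4565, p(30)=5604, p(31)=6842, p(32)=8349, p(33)=10143, p(34)=12310, p(35)=14883, p(36)=17977, p(37)=21637, p(38)=26015, p(39)=31185, p(40)=37338, p(41)=44583, p(42)=53174, p(43)=63261, p(44)=75175, p(45)=89134, p(46)=105558, p(47)=124754, p(48)=147273, p(49)=173525, p(50)=204226, p(51)=239943, p(52)=281589, p(53)=329931, p(54)=386155, p(55)=451276, p(56)=526823, p(57)=614154, p(58)=715220, p(59)=831820, p(60)=966467, p(61)=1121505, p(62)=1300156, p(63)=1505499, p(64)=1741630, p(65)=2012558, p(66)=2323520, p(67)=2679689, p(68)=3087735, p(69)=3554345, p(70)=4087968, p(71)=4697205, p(72)=5392783, p(73)=6185689, p(74)=7089500, p(75)=8118264, p(76)=9289091, p(77)=10619863, p(78)=12132164, p(79)=13848650, p(80)=15796476, p(81)=18004327, p(82)=20506255, p(83)=23338469, p(84)=26543660, p(85)=30167357, p(86)=34262962, p(87)=38887673, p(88)=44108109, p(89)=49995925, p(90)=56634173, p(91)=64112359, p(92)=72533807, p(93)=82010177, p(94)=92669720, p(95)=104651419, p(96)=118114304, p(97)=133230930, p(98)=150198136, p(99)=169229875, p(100)=190569292, p(101)=214481126, p(102)=241265379, p(103)=271248950, p(104)=304801365, p(105)=342325709, p(106)=384276336, p(107)=431149389, p(108)=483502844, p(109)=541946240, p(110)=607163746, p(111)=679903203, p(112)=761002156, p(113)=851376628, p(114)=952050665, p(115)=1064144451, p(116)=1188908248, p(117)=1327710076, p(118)=1482074143, p(119)=1653668665, p(120)=1844349560, p(121)=2056148051, p(122)=2291320912, p(123)=2552338241, p(124)=2841940500, p(125)=3163127352, p(126)=3519222692, p(127)=3913864295, p(128)=4351078600, p(129)=4835271870, p(130)=5371315400, p(131)=5964539504, p(132)=6620830889, p(133)=7346629512, p(134)=8149040695, p(135)=9035836076, p(136)=10015581680, p(137)=11097645016, p(138)=12292341831, p(139)=13610949895, p(140)=15065878135, p(141)=16670689208, p(142)=18440293320, p(143)=20390982757, p(144)=22540654445, p(145)=24908858009, p(146)=27517052599, p(147)=30388671978, p(148)=33549419497, p(149)=37027355200, p(150)=40853235313, p(151)=45060624582, p(152)=49686288421, p(153)=54770336324, p(154)=60356673280, p(155)=66493182097, p(156)=73232243759, p(157)=80630964769, p(158)=88751778802, p(159)=97662728555, p(160)=107438159466, p(161)=118159068427, p(162)=129913904637, p(163)=142798995930, p(164)=156919475295.
Final step: p(165) = p(164) + p(163) - p(160) - p(158) + p(153) + p(150) - p(143) - p(139) + p(130) + p(125) - p(114) - p(108) + p(95) + p(88) - p(73) - p(65) + p(48) + p(39) - p(20) - p(10)
= 156919475295 + 142798995930 - 107438159466 - 88751778802 + 54770336324 + 40853235313 - 20390982757 - 13610949895 + 5371315400 + 3163127352 - 952050665 - 483502844 + 104651419 + 44108109 - 6185689 - 2012558 + 147273 + 31185 - 627 - 42
= 172389800255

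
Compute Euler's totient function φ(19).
18

19 = 19
φ(n) = n × ∏(1 - 1/p) for each prime p dividing n
φ(19) = 19 × (1 - 1/19) = 18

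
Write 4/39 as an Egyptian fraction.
1/10 + 1/390

Greedy algorithm:
4/39: ceiling(39/4) = 10, use 1/10
1/390: ceiling(390/1) = 390, use 1/390
Result: 4/39 = 1/10 + 1/390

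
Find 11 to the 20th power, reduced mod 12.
1

Repeated squaring. Binary of 20 = 10100.
11^1 ≡ 11 (mod 12); 11^2 ≡ 1 (mod 12); 11^4 ≡ 1 (mod 12); 11^8 ≡ 1 (mod 12); 11^16 ≡ 1 (mod 12)
11^20 = 11^4 × 11^16 ≡ 1 (mod 12)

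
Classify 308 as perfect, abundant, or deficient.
abundant

Proper divisors of 308: sum = 1 + 2 + 4 + 7 + 11 + 14 + 22 + 28 + 44 + 77 + 154 = 364
Since 364 > 308, 308 is abundant.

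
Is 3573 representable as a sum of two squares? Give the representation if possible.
18² + 57² (a=18, b=57)

Factorization: 3573 = 3^2 × 397
By Fermat: n is sum of two squares iff every prime p ≡ 3 (mod 4) appears to even power.
All primes ≡ 3 (mod 4) appear to even power.
Search a = 0, 1, 2, … for 3573 - a² a perfect square: first hit at a = 18: 3573 - 324 = 3249 = 57².
3573 = 18² + 57² = 324 + 3249 ✓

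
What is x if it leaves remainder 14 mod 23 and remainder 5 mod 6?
83

Using Chinese Remainder Theorem:
M = 23 × 6 = 138
M1 = 6, M2 = 23
y1 = 6^(-1) mod 23 = 4
y2 = 23^(-1) mod 6 = 5
x = (14×6×4 + 5×23×5) mod 138 = 83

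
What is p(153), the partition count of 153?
54770336324

p(n) counts ways to write n as a sum of positive integers (order ignored).
Euler's pentagonal recurrence: p(k) = p(k-1) + p(k-2) - p(k-5) - p(k-7) + p(k-12) + p(k-15) - ... (offsets j(3j∓1)/2, signs ++--, p(0)=1, p(<0)=0).
DP table for k = 0..152: p(0)=1, p(1)=1, p(2)=2, p(3)=3, p(4)=5, p(5)=7, p(6)=11, p(7)=15, p(8)=22, p(9)=30, p(10)=42, p(11)=56, p(12)=77, p(13)=101, p(14)=135, p(15)=176, p(16)=231, p(17)=297, p(18)=385, p(19)=490, p(20)=627, p(21)=792, p(22)=1002, p(23)=1255, p(24)=1575, p(25)=1958, p(26)=2436, p(27)=3010, p(28)=3718, p(29)=4565, p(30)=5604, p(31)=6842, p(32)=8349, p(33)=10143, p(34)=12310, p(35)=14883, p(36)=17977, p(37)=21637, p(38)=26015, p(39)=31185, p(40)=37338, p(41)=44583, p(42)=53174, p(43)=63261, p(44)=75175, p(45)=89134, p(46)=105558, p(47)=124754, p(48)=147273, p(49)=173525, p(50)=204226, p(51)=239943, p(52)=281589, p(53)=329931, p(54)=386155, p(55)=451276, p(56)=526823, p(57)=614154, p(58)=715220, p(59)=831820, p(60)=966467, p(61)=1121505, p(62)=1300156, p(63)=1505499, p(64)=1741630, p(65)=2012558, p(66)=2323520, p(67)=2679689, p(68)=3087735, p(69)=3554345, p(70)=4087968, p(71)=4697205, p(72)=5392783, p(73)=6185689, p(74)=7089500, p(75)=8118264, p(76)=9289091, p(77)=10619863, p(78)=12132164, p(79)=13848650, p(80)=15796476, p(81)=18004327, p(82)=20506255, p(83)=23338469, p(84)=26543660, p(85)=30167357, p(86)=34262962, p(87)=38887673, p(88)=44108109, p(89)=49995925, p(90)=56634173, p(91)=64112359, p(92)=72533807, p(93)=82010177, p(94)=92669720, p(95)=104651419, p(96)=118114304, p(97)=133230930, p(98)=150198136, p(99)=169229875, p(100)=190569292, p(101)=214481126, p(102)=241265379, p(103)=271248950, p(104)=304801365, p(105)=342325709, p(106)=384276336, p(107)=431149389, p(108)=483502844, p(109)=541946240, p(110)=607163746, p(111)=679903203, p(112)=761002156, p(113)=851376628, p(114)=952050665, p(115)=1064144451, p(116)=1188908248, p(117)=1327710076, p(118)=1482074143, p(119)=1653668665, p(120)=1844349560, p(121)=2056148051, p(122)=2291320912, p(123)=2552338241, p(124)=2841940500, p(125)=3163127352, p(126)=3519222692, p(127)=3913864295, p(128)=4351078600, p(129)=4835271870, p(130)=5371315400, p(131)=5964539504, p(132)=6620830889, p(133)=7346629512, p(134)=8149040695, p(135)=9035836076, p(136)=10015581680, p(137)=11097645016, p(138)=12292341831, p(139)=13610949895, p(140)=15065878135, p(141)=16670689208, p(142)=18440293320, p(143)=20390982757, p(144)=22540654445, p(145)=24908858009, p(146)=27517052599, p(147)=30388671978, p(148)=33549419497, p(149)=37027355200, p(150)=40853235313, p(151)=45060624582, p(152)=49686288421.
Final step: p(153) = p(152) + p(151) - p(148) - p(146) + p(141) + p(138) - p(131) - p(127) + p(118) + p(113) - p(102) - p(96) + p(83) + p(76) - p(61) - p(53) + p(36) + p(27) - p(8)
= 49686288421 + 45060624582 - 33549419497 - 27517052599 + 16670689208 + 12292341831 - 5964539504 - 3913864295 + 1482074143 + 851376628 - 241265379 - 118114304 + 23338469 + 9289091 - 1121505 - 329931 + 17977 + 3010 - 22
= 54770336324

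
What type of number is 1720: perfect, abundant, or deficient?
abundant

Proper divisors of 1720: sum = 1 + 2 + 4 + 5 + 8 + 10 + 20 + 40 + 43 + 86 + 172 + 215 + 344 + 430 + 860 = 2240
Since 2240 > 1720, 1720 is abundant.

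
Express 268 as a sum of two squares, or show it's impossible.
Not possible

Factorization: 268 = 2^2 × 67
By Fermat: n is sum of two squares iff every prime p ≡ 3 (mod 4) appears to even power.
Prime(s) ≡ 3 (mod 4) with odd exponent: [(67, 1)]
Therefore 268 cannot be expressed as a² + b².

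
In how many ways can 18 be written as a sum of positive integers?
385

p(n) counts ways to write n as a sum of positive integers (order ignored).
Euler's pentagonal recurrence: p(k) = p(k-1) + p(k-2) - p(k-5) - p(k-7) + p(k-12) + p(k-15) - ... (offsets j(3j∓1)/2, signs ++--, p(0)=1, p(<0)=0).
DP table for k = 0..17: p(0)=1, p(1)=1, p(2)=2, p(3)=3, p(4)=5, p(5)=7, p(6)=11, p(7)=15, p(8)=22, p(9)=30, p(10)=42, p(11)=56, p(12)=77, p(13)=101, p(14)=135, p(15)=176, p(16)=231, p(17)=297.
Final step: p(18) = p(17) + p(16) - p(13) - p(11) + p(6) + p(3)
= 297 + 231 - 101 - 56 + 11 + 3
= 385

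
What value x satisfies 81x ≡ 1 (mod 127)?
69

gcd(81, 127) = 1, so the inverse exists.
Extended Euclidean algorithm on (127, 81):
127 = 1 × 81 + 46  ⟹  46 = (1)·127 + (-1)·81
81 = 1 × 46 + 35  ⟹  35 = (-1)·127 + (2)·81
46 = 1 × 35 + 11  ⟹  11 = (2)·127 + (-3)·81
35 = 3 × 11 + 2  ⟹  2 = (-7)·127 + (11)·81
11 = 5 × 2 + 1  ⟹  1 = (37)·127 + (-58)·81
So (-58)·81 ≡ 1 (mod 127), i.e. 81^(-1) ≡ -58 ≡ 69 (mod 127).
Check: 81 × 69 = 5589 ≡ 1 (mod 127)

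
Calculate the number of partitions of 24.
1575

p(n) counts ways to write n as a sum of positive integers (order ignored).
Euler's pentagonal recurrence: p(k) = p(k-1) + p(k-2) - p(k-5) - p(k-7) + p(k-12) + p(k-15) - ... (offsets j(3j∓1)/2, signs ++--, p(0)=1, p(<0)=0).
DP table for k = 0..23: p(0)=1, p(1)=1, p(2)=2, p(3)=3, p(4)=5, p(5)=7, p(6)=11, p(7)=15, p(8)=22, p(9)=30, p(10)=42, p(11)=56, p(12)=77, p(13)=101, p(14)=135, p(15)=176, p(16)=231, p(17)=297, p(18)=385, p(19)=490, p(20)=627, p(21)=792, p(22)=1002, p(23)=1255.
Final step: p(24) = p(23) + p(22) - p(19) - p(17) + p(12) + p(9) - p(2)
= 1255 + 1002 - 490 - 297 + 77 + 30 - 2
= 1575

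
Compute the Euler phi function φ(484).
220

484 = 2^2 × 11^2
φ(n) = n × ∏(1 - 1/p) for each prime p dividing n
φ(484) = 484 × (1 - 1/2) × (1 - 1/11) = 220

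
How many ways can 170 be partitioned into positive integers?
274768617130

p(n) counts ways to write n as a sum of positive integers (order ignored).
Euler's pentagonal recurrence: p(k) = p(k-1) + p(k-2) - p(k-5) - p(k-7) + p(k-12) + p(k-15) - ... (offsets j(3j∓1)/2, signs ++--, p(0)=1, p(<0)=0).
DP table for k = 0..169: p(0)=1, p(1)=1, p(2)=2, p(3)=3, p(4)=5, p(5)=7, p(6)=11, p(7)=15, p(8)=22, p(9)=30, p(10)=42, p(11)=56, p(12)=77, p(13)=101, p(14)=135, p(15)=176, p(16)=231, p(17)=297, p(18)=385, p(19)=490, p(20)=627, p(21)=792, p(22)=1002, p(23)=1255, p(24)=1575, p(25)=1958, p(26)=2436, p(27)=3010, p(28)=3718, p(29)=4565, p(30)=5604, p(31)=6842, p(32)=8349, p(33)=10143, p(34)=12310, p(35)=14883, p(36)=17977, p(37)=21637, p(38)=26015, p(39)=31185, p(40)=37338, p(41)=44583, p(42)=53174, p(43)=63261, p(44)=75175, p(45)=89134, p(46)=105558, p(47)=124754, p(48)=147273, p(49)=173525, p(50)=204226, p(51)=239943, p(52)=281589, p(53)=329931, p(54)=386155, p(55)=451276, p(56)=526823, p(57)=614154, p(58)=715220, p(59)=831820, p(60)=966467, p(61)=1121505, p(62)=1300156, p(63)=1505499, p(64)=1741630, p(65)=2012558, p(66)=2323520, p(67)=2679689, p(68)=3087735, p(69)=3554345, p(70)=4087968, p(71)=4697205, p(72)=5392783, p(73)=6185689, p(74)=7089500, p(75)=8118264, p(76)=9289091, p(77)=10619863, p(78)=12132164, p(79)=13848650, p(80)=15796476, p(81)=18004327, p(82)=20506255, p(83)=23338469, p(84)=26543660, p(85)=30167357, p(86)=34262962, p(87)=38887673, p(88)=44108109, p(89)=49995925, p(90)=56634173, p(91)=64112359, p(92)=72533807, p(93)=82010177, p(94)=92669720, p(95)=104651419, p(96)=118114304, p(97)=133230930, p(98)=150198136, p(99)=169229875, p(100)=190569292, p(101)=214481126, p(102)=241265379, p(103)=271248950, p(104)=304801365, p(105)=342325709, p(106)=384276336, p(107)=431149389, p(108)=483502844, p(109)=541946240, p(110)=607163746, p(111)=679903203, p(112)=761002156, p(113)=851376628, p(114)=952050665, p(115)=1064144451, p(116)=1188908248, p(117)=1327710076, p(118)=1482074143, p(119)=1653668665, p(120)=1844349560, p(121)=2056148051, p(122)=2291320912, p(123)=2552338241, p(124)=2841940500, p(125)=3163127352, p(126)=3519222692, p(127)=3913864295, p(128)=4351078600, p(129)=4835271870, p(130)=5371315400, p(131)=5964539504, p(132)=6620830889, p(133)=7346629512, p(134)=8149040695, p(135)=9035836076, p(136)=10015581680, p(137)=11097645016, p(138)=12292341831, p(139)=13610949895, p(140)=15065878135, p(141)=16670689208, p(142)=18440293320, p(143)=20390982757, p(144)=22540654445, p(145)=24908858009, p(146)=27517052599, p(147)=30388671978, p(148)=33549419497, p(149)=37027355200, p(150)=40853235313, p(151)=45060624582, p(152)=49686288421, p(153)=54770336324, p(154)=60356673280, p(155)=66493182097, p(156)=73232243759, p(157)=80630964769, p(158)=88751778802, p(159)=97662728555, p(160)=107438159466, p(161)=118159068427, p(162)=129913904637, p(163)=142798995930, p(164)=156919475295, p(165)=172389800255, p(166)=189334822579, p(167)=207890420102, p(168)=228204732751, p(169)=250438925115.
Final step: p(170) = p(169) + p(168) - p(165) - p(163) + p(158) + p(155) - p(148) - p(144) + p(135) + p(130) - p(119) - p(113) + p(100) + p(93) - p(78) - p(70) + p(53) + p(44) - p(25) - p(15)
= 250438925115 + 228204732751 - 172389800255 - 142798995930 + 88751778802 + 66493182097 - 33549419497 - 22540654445 + 9035836076 + 5371315400 - 1653668665 - 851376628 + 190569292 + 82010177 - 12132164 - 4087968 + 329931 + 75175 - 1958 - 176
= 274768617130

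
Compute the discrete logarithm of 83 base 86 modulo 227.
175

Baby-step giant-step with step n = ⌈√227⌉ = 16.
Baby steps 86^j mod 227 (j:value) for j=0..15: 0:1, 1:86, 2:132, 3:2, 4:172, 5:37, 6:4, 7:117, 8:74, 9:8, 10:7, 11:148, 12:16, 13:14, 14:69, 15:32.
Giant-step multiplier: 86^(-16) ≡ 86^(226-16) = 86^210 ≡ 73 (mod 227).
Giant steps γ_i = 83·73^i mod 227: γ_0=83, γ_1=157, γ_2=111, γ_3=158, γ_4=184, γ_5=39, γ_6=123, γ_7=126, γ_8=118, γ_9=215, γ_10=32 (in table at j=15).
x = i·n + j = 10·16 + 15 = 175.
Check: 86^175 ≡ 83 (mod 227).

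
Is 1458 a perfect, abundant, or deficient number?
abundant

Proper divisors of 1458: sum = 1 + 2 + 3 + 6 + 9 + 18 + 27 + 54 + 81 + 162 + 243 + 486 + 729 = 1821
Since 1821 > 1458, 1458 is abundant.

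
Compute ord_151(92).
10

151 is prime, so ord(92) divides φ(151) = 150.
Divisors of 150: 1, 2, 3, 5, 6, 10, 15, 25, 30, 50, 75, 150.
Repeated squaring: 92^1 ≡ 92, 92^2 ≡ 8, 92^4 ≡ 64, 92^8 ≡ 19, 92^16 ≡ 59, 92^32 ≡ 8, 92^64 ≡ 64, 92^128 ≡ 19 (mod 151).
Test 92^d mod 151 for each divisor d in increasing order:
92^1 ≡ 92
92^2 ≡ 8
92^3 = 92^2·92^1 ≡ 132
92^5 = 92^4·92^1 ≡ 150
92^6 = 92^4·92^2 ≡ 59
92^10 = 92^8·92^2 ≡ 1  ← first divisor giving 1
The order is 10.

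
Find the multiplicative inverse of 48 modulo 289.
283

gcd(48, 289) = 1, so the inverse exists.
Extended Euclidean algorithm on (289, 48):
289 = 6 × 48 + 1  ⟹  1 = (1)·289 + (-6)·48
So (-6)·48 ≡ 1 (mod 289), i.e. 48^(-1) ≡ -6 ≡ 283 (mod 289).
Check: 48 × 283 = 13584 ≡ 1 (mod 289)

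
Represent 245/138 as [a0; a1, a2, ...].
[1; 1, 3, 2, 4, 1, 2]

Euclidean algorithm steps:
245 = 1 × 138 + 107
138 = 1 × 107 + 31
107 = 3 × 31 + 14
31 = 2 × 14 + 3
14 = 4 × 3 + 2
3 = 1 × 2 + 1
2 = 2 × 1 + 0
Continued fraction: [1; 1, 3, 2, 4, 1, 2]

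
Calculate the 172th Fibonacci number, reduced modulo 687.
399

Matrix identity: Q^n = [[F_(n+1), F_n], [F_n, F_(n-1)]] with Q = [[1,1],[1,0]].
n = 172 = 10101100₂. Square-and-multiply, entries mod 687:
Q^1 = [[1,1],[1,0]]
Q^2 = (Q^1)² = [[2,1],[1,1]]
Q^5 = (Q^2)²·Q = [[8,5],[5,3]]
Q^10 = (Q^5)² = [[89,55],[55,34]]
Q^21 = (Q^10)²·Q = [[536,641],[641,582]]
Q^43 = (Q^21)²·Q = [[282,185],[185,97]]
Q^86 = (Q^43)² = [[394,41],[41,353]]
Q^172 = (Q^86)² = [[281,399],[399,569]]
F_172 mod 687 = Q^172[0][1] = 399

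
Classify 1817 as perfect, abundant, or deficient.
deficient

Proper divisors of 1817: sum = 1 + 23 + 79 = 103
Since 103 < 1817, 1817 is deficient.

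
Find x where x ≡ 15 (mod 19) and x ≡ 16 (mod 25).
91

Using Chinese Remainder Theorem:
M = 19 × 25 = 475
M1 = 25, M2 = 19
y1 = 25^(-1) mod 19 = 16
y2 = 19^(-1) mod 25 = 4
x = (15×25×16 + 16×19×4) mod 475 = 91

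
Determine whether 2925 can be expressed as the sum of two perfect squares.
3² + 54² (a=3, b=54)

Factorization: 2925 = 3^2 × 5^2 × 13
By Fermat: n is sum of two squares iff every prime p ≡ 3 (mod 4) appears to even power.
All primes ≡ 3 (mod 4) appear to even power.
Search a = 0, 1, 2, … for 2925 - a² a perfect square: first hit at a = 3: 2925 - 9 = 2916 = 54².
2925 = 3² + 54² = 9 + 2916 ✓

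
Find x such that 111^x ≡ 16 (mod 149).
108

Baby-step giant-step with step n = ⌈√149⌉ = 13.
Baby steps 111^j mod 149 (j:value) for j=0..12: 0:1, 1:111, 2:103, 3:109, 4:30, 5:52, 6:110, 7:141, 8:6, 9:70, 10:22, 11:58, 12:31.
Giant-step multiplier: 111^(-13) ≡ 111^(148-13) = 111^135 ≡ 32 (mod 149).
Giant steps γ_i = 16·32^i mod 149: γ_0=16, γ_1=65, γ_2=143, γ_3=106, γ_4=114, γ_5=72, γ_6=69, γ_7=122, γ_8=30 (in table at j=4).
x = i·n + j = 8·13 + 4 = 108.
Check: 111^108 ≡ 16 (mod 149).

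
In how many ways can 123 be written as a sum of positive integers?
2552338241

p(n) counts ways to write n as a sum of positive integers (order ignored).
Euler's pentagonal recurrence: p(k) = p(k-1) + p(k-2) - p(k-5) - p(k-7) + p(k-12) + p(k-15) - ... (offsets j(3j∓1)/2, signs ++--, p(0)=1, p(<0)=0).
DP table for k = 0..122: p(0)=1, p(1)=1, p(2)=2, p(3)=3, p(4)=5, p(5)=7, p(6)=11, p(7)=15, p(8)=22, p(9)=30, p(10)=42, p(11)=56, p(12)=77, p(13)=101, p(14)=135, p(15)=176, p(16)=231, p(17)=297, p(18)=385, p(19)=490, p(20)=627, p(21)=792, p(22)=1002, p(23)=1255, p(24)=1575, p(25)=1958, p(26)=2436, p(27)=3010, p(28)=3718, p(29)=4565, p(30)=5604, p(31)=6842, p(32)=8349, p(33)=10143, p(34)=12310, p(35)=14883, p(36)=17977, p(37)=21637, p(38)=26015, p(39)=31185, p(40)=37338, p(41)=44583, p(42)=53174, p(43)=63261, p(44)=75175, p(45)=89134, p(46)=105558, p(47)=124754, p(48)=147273, p(49)=173525, p(50)=204226, p(51)=239943, p(52)=281589, p(53)=329931, p(54)=386155, p(55)=451276, p(56)=526823, p(57)=614154, p(58)=715220, p(59)=831820, p(60)=966467, p(61)=1121505, p(62)=1300156, p(63)=1505499, p(64)=1741630, p(65)=2012558, p(66)=2323520, p(67)=2679689, p(68)=3087735, p(69)=3554345, p(70)=4087968, p(71)=4697205, p(72)=5392783, p(73)=6185689, p(74)=7089500, p(75)=8118264, p(76)=9289091, p(77)=10619863, p(78)=12132164, p(79)=13848650, p(80)=15796476, p(81)=18004327, p(82)=20506255, p(83)=23338469, p(84)=26543660, p(85)=30167357, p(86)=34262962, p(87)=38887673, p(88)=44108109, p(89)=49995925, p(90)=56634173, p(91)=64112359, p(92)=72533807, p(93)=82010177, p(94)=92669720, p(95)=104651419, p(96)=118114304, p(97)=133230930, p(98)=150198136, p(99)=169229875, p(100)=190569292, p(101)=214481126, p(102)=241265379, p(103)=271248950, p(104)=304801365, p(105)=342325709, p(106)=384276336, p(107)=431149389, p(108)=483502844, p(109)=541946240, p(110)=607163746, p(111)=679903203, p(112)=761002156, p(113)=851376628, p(114)=952050665, p(115)=1064144451, p(116)=1188908248, p(117)=1327710076, p(118)=1482074143, p(119)=1653668665, p(120)=1844349560, p(121)=2056148051, p(122)=2291320912.
Final step: p(123) = p(122) + p(121) - p(118) - p(116) + p(111) + p(108) - p(101) - p(97) + p(88) + p(83) - p(72) - p(66) + p(53) + p(46) - p(31) - p(23) + p(6)
= 2291320912 + 2056148051 - 1482074143 - 1188908248 + 679903203 + 483502844 - 214481126 - 133230930 + 44108109 + 23338469 - 5392783 - 2323520 + 329931 + 105558 - 6842 - 1255 + 11
= 2552338241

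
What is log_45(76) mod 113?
95

Baby-step giant-step with step n = ⌈√113⌉ = 11.
Baby steps 45^j mod 113 (j:value) for j=0..10: 0:1, 1:45, 2:104, 3:47, 4:81, 5:29, 6:62, 7:78, 8:7, 9:89, 10:50.
Giant-step multiplier: 45^(-11) ≡ 45^(112-11) = 45^101 ≡ 79 (mod 113).
Giant steps γ_i = 76·79^i mod 113: γ_0=76, γ_1=15, γ_2=55, γ_3=51, γ_4=74, γ_5=83, γ_6=3, γ_7=11, γ_8=78 (in table at j=7).
x = i·n + j = 8·11 + 7 = 95.
Check: 45^95 ≡ 76 (mod 113).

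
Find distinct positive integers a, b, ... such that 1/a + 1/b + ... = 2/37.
1/19 + 1/703

Greedy algorithm:
2/37: ceiling(37/2) = 19, use 1/19
1/703: ceiling(703/1) = 703, use 1/703
Result: 2/37 = 1/19 + 1/703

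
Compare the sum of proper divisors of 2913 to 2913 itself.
deficient

Proper divisors of 2913: sum = 1 + 3 + 971 = 975
Since 975 < 2913, 2913 is deficient.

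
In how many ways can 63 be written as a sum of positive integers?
1505499

p(n) counts ways to write n as a sum of positive integers (order ignored).
Euler's pentagonal recurrence: p(k) = p(k-1) + p(k-2) - p(k-5) - p(k-7) + p(k-12) + p(k-15) - ... (offsets j(3j∓1)/2, signs ++--, p(0)=1, p(<0)=0).
DP table for k = 0..62: p(0)=1, p(1)=1, p(2)=2, p(3)=3, p(4)=5, p(5)=7, p(6)=11, p(7)=15, p(8)=22, p(9)=30, p(10)=42, p(11)=56, p(12)=77, p(13)=101, p(14)=135, p(15)=176, p(16)=231, p(17)=297, p(18)=385, p(19)=490, p(20)=627, p(21)=792, p(22)=1002, p(23)=1255, p(24)=1575, p(25)=1958, p(26)=2436, p(27)=3010, p(28)=3718, p(29)=4565, p(30)=5604, p(31)=6842, p(32)=8349, p(33)=10143, p(34)=12310, p(35)=14883, p(36)=17977, p(37)=21637, p(38)=26015, p(39)=31185, p(40)=37338, p(41)=44583, p(42)=53174, p(43)=63261, p(44)=75175, p(45)=89134, p(46)=105558, p(47)=124754, p(48)=147273, p(49)=173525, p(50)=204226, p(51)=239943, p(52)=281589, p(53)=329931, p(54)=386155, p(55)=451276, p(56)=526823, p(57)=614154, p(58)=715220, p(59)=831820, p(60)=966467, p(61)=1121505, p(62)=1300156.
Final step: p(63) = p(62) + p(61) - p(58) - p(56) + p(51) + p(48) - p(41) - p(37) + p(28) + p(23) - p(12) - p(6)
= 1300156 + 1121505 - 715220 - 526823 + 239943 + 147273 - 44583 - 21637 + 3718 + 1255 - 77 - 11
= 1505499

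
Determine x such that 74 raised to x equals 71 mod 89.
74

Baby-step giant-step with step n = ⌈√89⌉ = 10.
Baby steps 74^j mod 89 (j:value) for j=0..9: 0:1, 1:74, 2:47, 3:7, 4:73, 5:62, 6:49, 7:66, 8:78, 9:76.
Giant-step multiplier: 74^(-10) ≡ 74^(88-10) = 74^78 ≡ 21 (mod 89).
Giant steps γ_i = 71·21^i mod 89: γ_0=71, γ_1=67, γ_2=72, γ_3=88, γ_4=68, γ_5=4, γ_6=84, γ_7=73 (in table at j=4).
x = i·n + j = 7·10 + 4 = 74.
Check: 74^74 ≡ 71 (mod 89).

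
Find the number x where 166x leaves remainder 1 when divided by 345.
106

gcd(166, 345) = 1, so the inverse exists.
Extended Euclidean algorithm on (345, 166):
345 = 2 × 166 + 13  ⟹  13 = (1)·345 + (-2)·166
166 = 12 × 13 + 10  ⟹  10 = (-12)·345 + (25)·166
13 = 1 × 10 + 3  ⟹  3 = (13)·345 + (-27)·166
10 = 3 × 3 + 1  ⟹  1 = (-51)·345 + (106)·166
So (106)·166 ≡ 1 (mod 345), i.e. 166^(-1) ≡ 106 (mod 345).
Check: 166 × 106 = 17596 ≡ 1 (mod 345)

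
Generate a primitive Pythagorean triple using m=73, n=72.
(145, 10512, 10513)

Euclid's formula: a = m² - n², b = 2mn, c = m² + n²
m = 73, n = 72
a = 73² - 72² = 5329 - 5184 = 145
b = 2 × 73 × 72 = 10512
c = 73² + 72² = 5329 + 5184 = 10513
Verification: 145² + 10512² = 21025 + 110502144 = 110523169 = 10513² ✓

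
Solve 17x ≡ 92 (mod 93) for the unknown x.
x ≡ 82 (mod 93)

gcd(17, 93) = 1, which divides 92, so solutions exist.
Find 17^(-1) mod 93 by the extended Euclidean algorithm:
93 = 5 × 17 + 8  ⟹  8 = (1)·93 + (-5)·17
17 = 2 × 8 + 1  ⟹  1 = (-2)·93 + (11)·17
So (11)·17 ≡ 1 (mod 93), i.e. 17^(-1) ≡ 11 (mod 93).
x ≡ 11 × 92 = 1012 ≡ 82 (mod 93).
Check: 17 × 82 = 1394 ≡ 92 (mod 93).
Unique solution: x ≡ 82 (mod 93)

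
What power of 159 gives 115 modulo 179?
131

Baby-step giant-step with step n = ⌈√179⌉ = 14.
Baby steps 159^j mod 179 (j:value) for j=0..13: 0:1, 1:159, 2:42, 3:55, 4:153, 5:162, 6:161, 7:2, 8:139, 9:84, 10:110, 11:127, 12:145, 13:143.
Giant-step multiplier: 159^(-14) ≡ 159^(178-14) = 159^164 ≡ 45 (mod 179).
Giant steps γ_i = 115·45^i mod 179: γ_0=115, γ_1=163, γ_2=175, γ_3=178, γ_4=134, γ_5=123, γ_6=165, γ_7=86, γ_8=111, γ_9=162 (in table at j=5).
x = i·n + j = 9·14 + 5 = 131.
Check: 159^131 ≡ 115 (mod 179).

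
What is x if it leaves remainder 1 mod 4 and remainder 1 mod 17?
1

Using Chinese Remainder Theorem:
M = 4 × 17 = 68
M1 = 17, M2 = 4
y1 = 17^(-1) mod 4 = 1
y2 = 4^(-1) mod 17 = 13
x = (1×17×1 + 1×4×13) mod 68 = 1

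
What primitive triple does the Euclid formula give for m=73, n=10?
(5229, 1460, 5429)

Euclid's formula: a = m² - n², b = 2mn, c = m² + n²
m = 73, n = 10
a = 73² - 10² = 5329 - 100 = 5229
b = 2 × 73 × 10 = 1460
c = 73² + 10² = 5329 + 100 = 5429
Verification: 5229² + 1460² = 27342441 + 2131600 = 29474041 = 5429² ✓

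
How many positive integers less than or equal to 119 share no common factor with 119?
96

119 = 7 × 17
φ(n) = n × ∏(1 - 1/p) for each prime p dividing n
φ(119) = 119 × (1 - 1/7) × (1 - 1/17) = 96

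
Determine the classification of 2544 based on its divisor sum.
abundant

Proper divisors of 2544: sum = 1 + 2 + 3 + 4 + 6 + 8 + 12 + 16 + ... + 424 + 636 + 848 + 1272 (19 divisors) = 4152
Since 4152 > 2544, 2544 is abundant.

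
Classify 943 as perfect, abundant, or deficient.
deficient

Proper divisors of 943: sum = 1 + 23 + 41 = 65
Since 65 < 943, 943 is deficient.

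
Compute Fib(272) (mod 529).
25

Matrix identity: Q^n = [[F_(n+1), F_n], [F_n, F_(n-1)]] with Q = [[1,1],[1,0]].
n = 272 = 100010000₂. Square-and-multiply, entries mod 529:
Q^1 = [[1,1],[1,0]]
Q^2 = (Q^1)² = [[2,1],[1,1]]
Q^4 = (Q^2)² = [[5,3],[3,2]]
Q^8 = (Q^4)² = [[34,21],[21,13]]
Q^17 = (Q^8)²·Q = [[468,10],[10,458]]
Q^34 = (Q^17)² = [[118,267],[267,380]]
Q^68 = (Q^34)² = [[44,187],[187,386]]
Q^136 = (Q^68)² = [[404,2],[2,402]]
Q^272 = (Q^136)² = [[288,25],[25,263]]
F_272 mod 529 = Q^272[0][1] = 25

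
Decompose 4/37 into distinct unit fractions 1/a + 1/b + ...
1/10 + 1/124 + 1/22940

Greedy algorithm:
4/37: ceiling(37/4) = 10, use 1/10
3/370: ceiling(370/3) = 124, use 1/124
1/22940: ceiling(22940/1) = 22940, use 1/22940
Result: 4/37 = 1/10 + 1/124 + 1/22940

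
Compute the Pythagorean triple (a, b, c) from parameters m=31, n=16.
(705, 992, 1217)

Euclid's formula: a = m² - n², b = 2mn, c = m² + n²
m = 31, n = 16
a = 31² - 16² = 961 - 256 = 705
b = 2 × 31 × 16 = 992
c = 31² + 16² = 961 + 256 = 1217
Verification: 705² + 992² = 497025 + 984064 = 1481089 = 1217² ✓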